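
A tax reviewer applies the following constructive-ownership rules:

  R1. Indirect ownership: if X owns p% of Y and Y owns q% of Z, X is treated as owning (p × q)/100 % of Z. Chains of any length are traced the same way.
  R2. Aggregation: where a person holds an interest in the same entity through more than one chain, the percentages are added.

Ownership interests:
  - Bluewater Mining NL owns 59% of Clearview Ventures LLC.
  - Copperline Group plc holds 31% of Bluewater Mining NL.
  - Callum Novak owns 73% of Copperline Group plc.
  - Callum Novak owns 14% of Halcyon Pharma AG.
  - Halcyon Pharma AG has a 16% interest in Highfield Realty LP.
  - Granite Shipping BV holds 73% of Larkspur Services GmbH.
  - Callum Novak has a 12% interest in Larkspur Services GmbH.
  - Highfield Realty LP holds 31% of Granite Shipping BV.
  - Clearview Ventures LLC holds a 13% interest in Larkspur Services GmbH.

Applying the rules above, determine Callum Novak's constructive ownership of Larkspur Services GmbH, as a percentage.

14.242633%

Chain via Copperline Group plc → Bluewater Mining NL → Clearview Ventures LLC (R1): 73% × 31% × 59% × 13% = 1.735721% of Larkspur Services GmbH.
Chain via Halcyon Pharma AG → Highfield Realty LP → Granite Shipping BV (R1): 14% × 16% × 31% × 73% = 0.506912% of Larkspur Services GmbH.
Direct interest in Larkspur Services GmbH: 12%.
Aggregating (R2): 1.735721% + 0.506912% + 12% = 14.242633%.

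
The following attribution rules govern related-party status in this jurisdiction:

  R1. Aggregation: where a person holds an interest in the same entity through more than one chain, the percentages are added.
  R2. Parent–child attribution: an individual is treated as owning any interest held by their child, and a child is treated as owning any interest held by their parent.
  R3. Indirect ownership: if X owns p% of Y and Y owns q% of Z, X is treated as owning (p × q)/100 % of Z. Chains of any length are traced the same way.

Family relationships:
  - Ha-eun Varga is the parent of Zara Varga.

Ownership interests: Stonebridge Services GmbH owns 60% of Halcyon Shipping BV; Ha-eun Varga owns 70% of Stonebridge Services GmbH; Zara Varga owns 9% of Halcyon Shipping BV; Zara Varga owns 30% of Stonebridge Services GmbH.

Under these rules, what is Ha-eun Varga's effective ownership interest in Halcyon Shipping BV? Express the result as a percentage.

69%

By parent–child attribution (R2), Ha-eun Varga is treated as also owning Zara Varga's interest in Stonebridge Services GmbH, giving 70% + 30% = 100%.
By parent–child attribution (R2), Ha-eun Varga is treated as owning Zara Varga's 9% interest in Halcyon Shipping BV.
Chain via Stonebridge Services GmbH (R3): 100% × 60% = 60% of Halcyon Shipping BV.
Direct interest in Halcyon Shipping BV: 9%.
Aggregating (R1): 60% + 9% = 69%.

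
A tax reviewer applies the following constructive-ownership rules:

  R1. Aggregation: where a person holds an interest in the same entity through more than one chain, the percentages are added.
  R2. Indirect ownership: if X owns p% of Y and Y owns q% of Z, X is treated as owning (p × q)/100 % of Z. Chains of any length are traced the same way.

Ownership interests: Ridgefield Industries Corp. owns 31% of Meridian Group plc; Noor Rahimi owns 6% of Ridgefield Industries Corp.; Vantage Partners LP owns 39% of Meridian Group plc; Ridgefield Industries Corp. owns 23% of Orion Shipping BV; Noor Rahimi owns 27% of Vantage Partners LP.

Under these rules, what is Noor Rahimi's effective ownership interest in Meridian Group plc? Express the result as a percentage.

Chain via Ridgefield Industries Corp. (R2): 6% × 31% = 1.86% of Meridian Group plc.
Chain via Vantage Partners LP (R2): 27% × 39% = 10.53% of Meridian Group plc.
Aggregating (R1): 1.86% + 10.53% = 12.39%.

12.39%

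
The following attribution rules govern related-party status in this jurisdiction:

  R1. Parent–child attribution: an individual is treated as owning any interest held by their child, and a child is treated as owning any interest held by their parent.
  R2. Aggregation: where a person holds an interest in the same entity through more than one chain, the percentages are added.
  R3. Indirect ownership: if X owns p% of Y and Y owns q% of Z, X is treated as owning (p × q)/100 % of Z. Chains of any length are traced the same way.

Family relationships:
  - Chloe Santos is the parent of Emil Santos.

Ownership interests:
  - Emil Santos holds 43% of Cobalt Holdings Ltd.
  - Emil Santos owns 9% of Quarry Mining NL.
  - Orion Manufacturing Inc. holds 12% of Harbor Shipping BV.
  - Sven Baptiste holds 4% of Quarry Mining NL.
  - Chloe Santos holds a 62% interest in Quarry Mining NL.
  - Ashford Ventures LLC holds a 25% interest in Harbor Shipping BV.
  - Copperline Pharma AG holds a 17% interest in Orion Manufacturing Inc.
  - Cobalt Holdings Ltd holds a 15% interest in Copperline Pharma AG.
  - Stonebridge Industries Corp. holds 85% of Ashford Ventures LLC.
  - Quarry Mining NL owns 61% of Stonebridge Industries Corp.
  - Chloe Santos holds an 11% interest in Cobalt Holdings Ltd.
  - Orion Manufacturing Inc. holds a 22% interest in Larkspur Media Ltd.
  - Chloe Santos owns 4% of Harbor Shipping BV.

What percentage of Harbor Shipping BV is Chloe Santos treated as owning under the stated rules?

By parent–child attribution (R1), Chloe Santos is treated as also owning Emil Santos's interest in Quarry Mining NL, giving 62% + 9% = 71%.
By parent–child attribution (R1), Chloe Santos is treated as also owning Emil Santos's interest in Cobalt Holdings Ltd, giving 11% + 43% = 54%.
Chain via Quarry Mining NL → Stonebridge Industries Corp. → Ashford Ventures LLC (R3): 71% × 61% × 85% × 25% = 9.203375% of Harbor Shipping BV.
Chain via Cobalt Holdings Ltd → Copperline Pharma AG → Orion Manufacturing Inc. (R3): 54% × 15% × 17% × 12% = 0.16524% of Harbor Shipping BV.
Direct interest in Harbor Shipping BV: 4%.
Aggregating (R2): 9.203375% + 0.16524% + 4% = 13.368615%.

13.368615%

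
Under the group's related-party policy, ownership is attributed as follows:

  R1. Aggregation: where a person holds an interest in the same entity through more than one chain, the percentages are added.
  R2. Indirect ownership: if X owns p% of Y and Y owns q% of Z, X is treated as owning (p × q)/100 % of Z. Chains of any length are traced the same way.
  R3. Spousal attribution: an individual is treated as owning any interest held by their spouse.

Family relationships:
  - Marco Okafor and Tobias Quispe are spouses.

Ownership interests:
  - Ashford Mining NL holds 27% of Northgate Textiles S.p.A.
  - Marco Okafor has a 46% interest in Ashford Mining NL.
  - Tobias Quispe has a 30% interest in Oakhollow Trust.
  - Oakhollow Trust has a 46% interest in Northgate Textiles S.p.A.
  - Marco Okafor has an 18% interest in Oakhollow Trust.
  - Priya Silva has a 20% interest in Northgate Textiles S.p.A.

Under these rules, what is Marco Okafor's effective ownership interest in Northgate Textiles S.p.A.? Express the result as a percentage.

34.5%

By spousal attribution (R3), Marco Okafor is treated as also owning Tobias Quispe's interest in Oakhollow Trust, giving 18% + 30% = 48%.
Chain via Ashford Mining NL (R2): 46% × 27% = 12.42% of Northgate Textiles S.p.A.
Chain via Oakhollow Trust (R2): 48% × 46% = 22.08% of Northgate Textiles S.p.A.
Aggregating (R1): 12.42% + 22.08% = 34.5%.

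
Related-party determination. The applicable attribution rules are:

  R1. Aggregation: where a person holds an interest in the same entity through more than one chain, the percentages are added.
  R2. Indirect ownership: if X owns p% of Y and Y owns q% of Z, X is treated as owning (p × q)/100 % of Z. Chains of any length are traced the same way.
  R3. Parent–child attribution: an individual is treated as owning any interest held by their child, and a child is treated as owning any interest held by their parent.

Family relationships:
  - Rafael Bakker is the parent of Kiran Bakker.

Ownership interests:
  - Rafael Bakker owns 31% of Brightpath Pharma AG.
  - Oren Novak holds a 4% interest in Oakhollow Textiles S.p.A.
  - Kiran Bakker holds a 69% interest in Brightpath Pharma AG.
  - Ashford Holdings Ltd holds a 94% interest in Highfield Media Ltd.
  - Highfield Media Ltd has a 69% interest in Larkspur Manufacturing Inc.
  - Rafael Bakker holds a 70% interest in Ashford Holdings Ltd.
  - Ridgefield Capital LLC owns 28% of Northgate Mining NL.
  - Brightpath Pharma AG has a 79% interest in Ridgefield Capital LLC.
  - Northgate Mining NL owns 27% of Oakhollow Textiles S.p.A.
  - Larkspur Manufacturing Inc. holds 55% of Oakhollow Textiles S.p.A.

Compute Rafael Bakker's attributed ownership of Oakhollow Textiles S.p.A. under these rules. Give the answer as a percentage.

By parent–child attribution (R3), Rafael Bakker is treated as also owning Kiran Bakker's interest in Brightpath Pharma AG, giving 31% + 69% = 100%.
Chain via Brightpath Pharma AG → Ridgefield Capital LLC → Northgate Mining NL (R2): 100% × 79% × 28% × 27% = 5.9724% of Oakhollow Textiles S.p.A.
Chain via Ashford Holdings Ltd → Highfield Media Ltd → Larkspur Manufacturing Inc. (R2): 70% × 94% × 69% × 55% = 24.9711% of Oakhollow Textiles S.p.A.
Aggregating (R1): 5.9724% + 24.9711% = 30.9435%.

30.9435%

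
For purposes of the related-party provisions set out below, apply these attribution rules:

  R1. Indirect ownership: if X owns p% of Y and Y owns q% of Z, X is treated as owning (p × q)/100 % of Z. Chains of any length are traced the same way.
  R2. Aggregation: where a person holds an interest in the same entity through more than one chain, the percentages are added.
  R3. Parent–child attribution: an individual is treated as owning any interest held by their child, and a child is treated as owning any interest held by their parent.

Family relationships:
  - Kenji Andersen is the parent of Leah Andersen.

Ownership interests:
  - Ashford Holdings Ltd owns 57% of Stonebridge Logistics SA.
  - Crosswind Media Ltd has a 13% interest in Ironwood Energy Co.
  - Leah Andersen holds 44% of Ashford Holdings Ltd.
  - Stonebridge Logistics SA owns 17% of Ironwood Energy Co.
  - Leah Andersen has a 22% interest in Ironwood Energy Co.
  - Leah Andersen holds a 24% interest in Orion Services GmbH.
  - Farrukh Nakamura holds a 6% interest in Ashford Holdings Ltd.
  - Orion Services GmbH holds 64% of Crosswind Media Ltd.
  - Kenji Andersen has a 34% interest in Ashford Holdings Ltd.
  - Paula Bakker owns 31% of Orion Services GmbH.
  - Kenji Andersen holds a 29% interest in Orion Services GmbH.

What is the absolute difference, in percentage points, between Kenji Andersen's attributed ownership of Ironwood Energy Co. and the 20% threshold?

By parent–child attribution (R3), Kenji Andersen is treated as also owning Leah Andersen's interest in Orion Services GmbH, giving 29% + 24% = 53%.
By parent–child attribution (R3), Kenji Andersen is treated as also owning Leah Andersen's interest in Ashford Holdings Ltd, giving 34% + 44% = 78%.
By parent–child attribution (R3), Kenji Andersen is treated as owning Leah Andersen's 22% interest in Ironwood Energy Co.
Chain via Orion Services GmbH → Crosswind Media Ltd (R1): 53% × 64% × 13% = 4.4096% of Ironwood Energy Co.
Chain via Ashford Holdings Ltd → Stonebridge Logistics SA (R1): 78% × 57% × 17% = 7.5582% of Ironwood Energy Co.
Direct interest in Ironwood Energy Co: 22%.
Aggregating (R2): 4.4096% + 7.5582% + 22% = 33.9678%.
33.9678% exceeds the 20% threshold by 13.9678 percentage points.

13.9678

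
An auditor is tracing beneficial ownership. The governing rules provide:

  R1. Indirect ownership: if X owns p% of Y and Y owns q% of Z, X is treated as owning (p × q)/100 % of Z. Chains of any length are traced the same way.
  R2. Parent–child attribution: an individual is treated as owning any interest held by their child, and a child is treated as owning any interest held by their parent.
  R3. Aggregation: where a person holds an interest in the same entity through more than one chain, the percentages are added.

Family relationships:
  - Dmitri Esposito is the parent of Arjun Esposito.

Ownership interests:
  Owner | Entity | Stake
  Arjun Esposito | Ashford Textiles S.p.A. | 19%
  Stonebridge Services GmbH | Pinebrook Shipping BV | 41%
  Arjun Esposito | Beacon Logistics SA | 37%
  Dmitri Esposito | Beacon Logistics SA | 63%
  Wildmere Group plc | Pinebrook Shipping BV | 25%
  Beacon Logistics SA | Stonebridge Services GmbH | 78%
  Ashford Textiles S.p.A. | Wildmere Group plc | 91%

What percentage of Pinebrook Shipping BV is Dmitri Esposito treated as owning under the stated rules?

36.3025%

By parent–child attribution (R2), Dmitri Esposito is treated as also owning Arjun Esposito's interest in Beacon Logistics SA, giving 63% + 37% = 100%.
By parent–child attribution (R2), Dmitri Esposito is treated as owning Arjun Esposito's 19% interest in Ashford Textiles S.p.A.
Chain via Beacon Logistics SA → Stonebridge Services GmbH (R1): 100% × 78% × 41% = 31.98% of Pinebrook Shipping BV.
Chain via Ashford Textiles S.p.A. → Wildmere Group plc (R1): 19% × 91% × 25% = 4.3225% of Pinebrook Shipping BV.
Aggregating (R3): 31.98% + 4.3225% = 36.3025%.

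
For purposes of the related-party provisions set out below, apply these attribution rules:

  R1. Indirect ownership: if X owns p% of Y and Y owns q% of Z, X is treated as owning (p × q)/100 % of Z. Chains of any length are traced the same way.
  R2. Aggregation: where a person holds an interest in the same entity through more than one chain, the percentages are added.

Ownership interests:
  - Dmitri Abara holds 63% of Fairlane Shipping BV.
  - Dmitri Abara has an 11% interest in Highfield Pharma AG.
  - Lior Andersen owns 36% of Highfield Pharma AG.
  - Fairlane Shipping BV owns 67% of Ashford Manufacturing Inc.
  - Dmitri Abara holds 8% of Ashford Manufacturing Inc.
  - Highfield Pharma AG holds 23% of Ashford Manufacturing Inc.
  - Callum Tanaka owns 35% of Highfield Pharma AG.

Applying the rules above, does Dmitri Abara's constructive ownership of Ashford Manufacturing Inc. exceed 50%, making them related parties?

Yes

Chain via Fairlane Shipping BV (R1): 63% × 67% = 42.21% of Ashford Manufacturing Inc.
Chain via Highfield Pharma AG (R1): 11% × 23% = 2.53% of Ashford Manufacturing Inc.
Direct interest in Ashford Manufacturing Inc: 8%.
Aggregating (R2): 42.21% + 2.53% + 8% = 52.74%.
52.74% exceeds the 50% threshold, so Dmitri is a related party to Ashford Manufacturing Inc.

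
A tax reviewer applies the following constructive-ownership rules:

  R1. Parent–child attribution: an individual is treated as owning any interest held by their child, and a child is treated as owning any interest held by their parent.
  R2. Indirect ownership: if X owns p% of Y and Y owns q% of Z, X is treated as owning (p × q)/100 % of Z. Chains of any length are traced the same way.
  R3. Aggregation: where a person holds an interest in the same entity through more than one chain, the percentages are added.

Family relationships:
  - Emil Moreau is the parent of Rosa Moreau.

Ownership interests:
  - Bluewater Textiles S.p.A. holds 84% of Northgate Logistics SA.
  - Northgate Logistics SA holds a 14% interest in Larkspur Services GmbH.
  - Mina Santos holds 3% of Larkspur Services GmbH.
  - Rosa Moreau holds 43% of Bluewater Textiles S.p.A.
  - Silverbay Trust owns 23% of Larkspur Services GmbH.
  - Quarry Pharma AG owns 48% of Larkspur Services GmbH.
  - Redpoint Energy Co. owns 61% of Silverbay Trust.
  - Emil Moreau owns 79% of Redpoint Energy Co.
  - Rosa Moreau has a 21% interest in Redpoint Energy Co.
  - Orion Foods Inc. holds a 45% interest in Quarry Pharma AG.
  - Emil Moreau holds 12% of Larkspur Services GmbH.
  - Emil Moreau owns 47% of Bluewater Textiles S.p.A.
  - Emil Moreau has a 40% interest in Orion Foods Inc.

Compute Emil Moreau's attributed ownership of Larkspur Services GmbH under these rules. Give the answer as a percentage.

45.254%

By parent–child attribution (R1), Emil Moreau is treated as also owning Rosa Moreau's interest in Redpoint Energy Co, giving 79% + 21% = 100%.
By parent–child attribution (R1), Emil Moreau is treated as also owning Rosa Moreau's interest in Bluewater Textiles S.p.A, giving 47% + 43% = 90%.
Chain via Redpoint Energy Co. → Silverbay Trust (R2): 100% × 61% × 23% = 14.03% of Larkspur Services GmbH.
Chain via Orion Foods Inc. → Quarry Pharma AG (R2): 40% × 45% × 48% = 8.64% of Larkspur Services GmbH.
Chain via Bluewater Textiles S.p.A. → Northgate Logistics SA (R2): 90% × 84% × 14% = 10.584% of Larkspur Services GmbH.
Direct interest in Larkspur Services GmbH: 12%.
Aggregating (R3): 14.03% + 8.64% + 10.584% + 12% = 45.254%.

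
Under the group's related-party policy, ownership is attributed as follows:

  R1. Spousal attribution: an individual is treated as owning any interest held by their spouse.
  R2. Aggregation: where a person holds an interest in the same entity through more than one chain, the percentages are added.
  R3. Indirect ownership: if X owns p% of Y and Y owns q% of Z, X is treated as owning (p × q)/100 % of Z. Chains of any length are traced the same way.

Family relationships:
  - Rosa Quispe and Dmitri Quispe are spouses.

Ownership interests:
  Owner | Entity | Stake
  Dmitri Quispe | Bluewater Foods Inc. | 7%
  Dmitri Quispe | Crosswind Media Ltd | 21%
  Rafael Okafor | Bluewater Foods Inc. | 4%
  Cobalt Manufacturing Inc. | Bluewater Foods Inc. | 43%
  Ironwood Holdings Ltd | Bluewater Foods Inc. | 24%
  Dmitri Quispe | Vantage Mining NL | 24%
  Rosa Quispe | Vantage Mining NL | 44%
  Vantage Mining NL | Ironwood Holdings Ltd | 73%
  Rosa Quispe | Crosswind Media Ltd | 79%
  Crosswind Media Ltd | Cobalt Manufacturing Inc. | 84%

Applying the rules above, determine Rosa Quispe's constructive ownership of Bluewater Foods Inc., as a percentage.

55.0336%

By spousal attribution (R1), Rosa Quispe is treated as also owning Dmitri Quispe's interest in Vantage Mining NL, giving 44% + 24% = 68%.
By spousal attribution (R1), Rosa Quispe is treated as also owning Dmitri Quispe's interest in Crosswind Media Ltd, giving 79% + 21% = 100%.
By spousal attribution (R1), Rosa Quispe is treated as owning Dmitri Quispe's 7% interest in Bluewater Foods Inc.
Chain via Vantage Mining NL → Ironwood Holdings Ltd (R3): 68% × 73% × 24% = 11.9136% of Bluewater Foods Inc.
Chain via Crosswind Media Ltd → Cobalt Manufacturing Inc. (R3): 100% × 84% × 43% = 36.12% of Bluewater Foods Inc.
Direct interest in Bluewater Foods Inc: 7%.
Aggregating (R2): 11.9136% + 36.12% + 7% = 55.0336%.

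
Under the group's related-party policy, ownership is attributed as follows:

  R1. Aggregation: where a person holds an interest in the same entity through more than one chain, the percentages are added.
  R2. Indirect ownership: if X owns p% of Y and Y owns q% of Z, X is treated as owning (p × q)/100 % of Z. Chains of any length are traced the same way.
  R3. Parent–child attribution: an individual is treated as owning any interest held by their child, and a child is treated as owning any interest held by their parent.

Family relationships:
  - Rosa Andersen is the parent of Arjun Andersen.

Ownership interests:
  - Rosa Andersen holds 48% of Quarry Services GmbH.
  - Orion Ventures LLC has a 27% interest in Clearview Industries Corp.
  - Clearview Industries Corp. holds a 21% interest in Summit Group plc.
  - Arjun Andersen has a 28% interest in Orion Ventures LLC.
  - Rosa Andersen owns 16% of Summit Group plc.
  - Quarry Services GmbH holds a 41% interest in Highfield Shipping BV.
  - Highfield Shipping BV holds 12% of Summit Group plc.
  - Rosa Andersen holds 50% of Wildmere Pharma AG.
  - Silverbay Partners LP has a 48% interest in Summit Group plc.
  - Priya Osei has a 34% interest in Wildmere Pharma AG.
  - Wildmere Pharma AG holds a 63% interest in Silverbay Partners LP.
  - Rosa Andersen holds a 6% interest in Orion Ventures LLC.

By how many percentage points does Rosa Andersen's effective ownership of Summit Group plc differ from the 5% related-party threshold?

By parent–child attribution (R3), Rosa Andersen is treated as also owning Arjun Andersen's interest in Orion Ventures LLC, giving 6% + 28% = 34%.
Chain via Quarry Services GmbH → Highfield Shipping BV (R2): 48% × 41% × 12% = 2.3616% of Summit Group plc.
Chain via Wildmere Pharma AG → Silverbay Partners LP (R2): 50% × 63% × 48% = 15.12% of Summit Group plc.
Chain via Orion Ventures LLC → Clearview Industries Corp. (R2): 34% × 27% × 21% = 1.9278% of Summit Group plc.
Direct interest in Summit Group plc: 16%.
Aggregating (R1): 2.3616% + 15.12% + 1.9278% + 16% = 35.4094%.
35.4094% exceeds the 5% threshold by 30.4094 percentage points.

30.4094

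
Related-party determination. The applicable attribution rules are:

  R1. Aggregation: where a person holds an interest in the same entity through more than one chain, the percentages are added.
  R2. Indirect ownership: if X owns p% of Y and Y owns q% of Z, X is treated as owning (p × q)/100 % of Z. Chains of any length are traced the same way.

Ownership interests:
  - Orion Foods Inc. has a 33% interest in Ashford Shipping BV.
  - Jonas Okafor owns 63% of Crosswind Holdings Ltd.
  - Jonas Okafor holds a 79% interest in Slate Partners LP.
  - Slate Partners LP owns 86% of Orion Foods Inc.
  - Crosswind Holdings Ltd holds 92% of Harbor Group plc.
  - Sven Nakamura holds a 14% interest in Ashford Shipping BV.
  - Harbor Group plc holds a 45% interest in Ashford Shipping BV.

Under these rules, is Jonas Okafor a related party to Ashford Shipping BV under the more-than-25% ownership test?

Chain via Slate Partners LP → Orion Foods Inc. (R2): 79% × 86% × 33% = 22.4202% of Ashford Shipping BV.
Chain via Crosswind Holdings Ltd → Harbor Group plc (R2): 63% × 92% × 45% = 26.082% of Ashford Shipping BV.
Aggregating (R1): 22.4202% + 26.082% = 48.5022%.
48.5022% exceeds the 25% threshold, so Jonas is a related party to Ashford Shipping BV.

Yes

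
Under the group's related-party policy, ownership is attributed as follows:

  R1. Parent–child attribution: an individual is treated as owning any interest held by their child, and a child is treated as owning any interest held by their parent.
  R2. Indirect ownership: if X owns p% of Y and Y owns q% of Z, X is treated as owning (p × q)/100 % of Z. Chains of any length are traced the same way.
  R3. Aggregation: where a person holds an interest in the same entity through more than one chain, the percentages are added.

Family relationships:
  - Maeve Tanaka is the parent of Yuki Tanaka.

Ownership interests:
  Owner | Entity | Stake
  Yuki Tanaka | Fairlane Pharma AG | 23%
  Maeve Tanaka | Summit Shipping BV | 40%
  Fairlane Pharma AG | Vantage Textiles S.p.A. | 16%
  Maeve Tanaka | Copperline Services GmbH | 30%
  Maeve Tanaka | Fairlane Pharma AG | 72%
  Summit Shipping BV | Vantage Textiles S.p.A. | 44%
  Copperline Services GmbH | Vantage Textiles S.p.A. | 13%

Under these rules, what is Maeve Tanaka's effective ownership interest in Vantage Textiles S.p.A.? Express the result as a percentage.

36.7%

By parent–child attribution (R1), Maeve Tanaka is treated as also owning Yuki Tanaka's interest in Fairlane Pharma AG, giving 72% + 23% = 95%.
Chain via Copperline Services GmbH (R2): 30% × 13% = 3.9% of Vantage Textiles S.p.A.
Chain via Fairlane Pharma AG (R2): 95% × 16% = 15.2% of Vantage Textiles S.p.A.
Chain via Summit Shipping BV (R2): 40% × 44% = 17.6% of Vantage Textiles S.p.A.
Aggregating (R3): 3.9% + 15.2% + 17.6% = 36.7%.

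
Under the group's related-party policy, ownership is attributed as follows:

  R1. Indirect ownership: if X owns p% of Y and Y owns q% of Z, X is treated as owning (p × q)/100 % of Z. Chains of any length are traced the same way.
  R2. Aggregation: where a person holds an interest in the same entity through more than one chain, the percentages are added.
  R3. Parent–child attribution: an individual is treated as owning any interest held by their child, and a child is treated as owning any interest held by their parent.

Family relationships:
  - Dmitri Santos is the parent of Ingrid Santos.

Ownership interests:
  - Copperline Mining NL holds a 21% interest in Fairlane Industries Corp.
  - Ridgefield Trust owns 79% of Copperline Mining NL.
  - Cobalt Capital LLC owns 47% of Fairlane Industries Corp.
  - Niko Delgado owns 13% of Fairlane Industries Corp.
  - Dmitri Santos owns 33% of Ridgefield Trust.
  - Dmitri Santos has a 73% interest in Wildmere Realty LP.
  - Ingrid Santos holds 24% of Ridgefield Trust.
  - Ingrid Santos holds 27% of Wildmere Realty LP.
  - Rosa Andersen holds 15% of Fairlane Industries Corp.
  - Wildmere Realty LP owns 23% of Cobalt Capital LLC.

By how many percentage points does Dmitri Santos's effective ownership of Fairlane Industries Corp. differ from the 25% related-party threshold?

By parent–child attribution (R3), Dmitri Santos is treated as also owning Ingrid Santos's interest in Wildmere Realty LP, giving 73% + 27% = 100%.
By parent–child attribution (R3), Dmitri Santos is treated as also owning Ingrid Santos's interest in Ridgefield Trust, giving 33% + 24% = 57%.
Chain via Wildmere Realty LP → Cobalt Capital LLC (R1): 100% × 23% × 47% = 10.81% of Fairlane Industries Corp.
Chain via Ridgefield Trust → Copperline Mining NL (R1): 57% × 79% × 21% = 9.4563% of Fairlane Industries Corp.
Aggregating (R2): 10.81% + 9.4563% = 20.2663%.
20.2663% falls short of the 25% threshold by 4.7337 percentage points.

4.7337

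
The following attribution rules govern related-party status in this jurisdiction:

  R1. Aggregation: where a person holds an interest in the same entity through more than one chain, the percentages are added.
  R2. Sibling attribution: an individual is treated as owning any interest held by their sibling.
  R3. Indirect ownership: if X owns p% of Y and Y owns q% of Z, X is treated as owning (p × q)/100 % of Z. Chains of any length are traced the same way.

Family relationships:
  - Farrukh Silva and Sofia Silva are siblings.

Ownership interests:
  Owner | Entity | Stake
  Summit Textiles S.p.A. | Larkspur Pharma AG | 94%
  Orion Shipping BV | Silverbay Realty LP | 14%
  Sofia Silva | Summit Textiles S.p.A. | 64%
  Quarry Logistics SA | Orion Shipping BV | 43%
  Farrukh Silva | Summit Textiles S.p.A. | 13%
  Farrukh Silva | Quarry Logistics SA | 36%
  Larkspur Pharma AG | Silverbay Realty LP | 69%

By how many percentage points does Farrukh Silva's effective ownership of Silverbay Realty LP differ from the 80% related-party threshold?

27.8906

By sibling attribution (R2), Farrukh Silva is treated as also owning Sofia Silva's interest in Summit Textiles S.p.A, giving 13% + 64% = 77%.
Chain via Summit Textiles S.p.A. → Larkspur Pharma AG (R3): 77% × 94% × 69% = 49.9422% of Silverbay Realty LP.
Chain via Quarry Logistics SA → Orion Shipping BV (R3): 36% × 43% × 14% = 2.1672% of Silverbay Realty LP.
Aggregating (R1): 49.9422% + 2.1672% = 52.1094%.
52.1094% falls short of the 80% threshold by 27.8906 percentage points.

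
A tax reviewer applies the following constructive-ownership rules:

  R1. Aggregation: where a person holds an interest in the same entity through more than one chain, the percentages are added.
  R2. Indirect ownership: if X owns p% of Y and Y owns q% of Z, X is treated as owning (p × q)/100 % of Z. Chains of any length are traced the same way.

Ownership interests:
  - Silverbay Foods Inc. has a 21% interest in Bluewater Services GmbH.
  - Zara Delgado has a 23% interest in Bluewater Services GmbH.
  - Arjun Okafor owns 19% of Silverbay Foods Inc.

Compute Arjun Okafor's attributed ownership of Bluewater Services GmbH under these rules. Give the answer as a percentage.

Chain via Silverbay Foods Inc. (R2): 19% × 21% = 3.99% of Bluewater Services GmbH.

3.99%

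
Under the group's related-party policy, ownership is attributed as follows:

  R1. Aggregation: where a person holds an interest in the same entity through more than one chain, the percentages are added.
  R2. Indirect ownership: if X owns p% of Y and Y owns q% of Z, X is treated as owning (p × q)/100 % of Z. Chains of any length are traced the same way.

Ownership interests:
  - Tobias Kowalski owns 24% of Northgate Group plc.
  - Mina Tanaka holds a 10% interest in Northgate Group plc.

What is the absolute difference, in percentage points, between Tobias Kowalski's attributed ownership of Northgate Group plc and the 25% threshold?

Direct interest in Northgate Group plc: 24%.
24% falls short of the 25% threshold by 1 percentage points.

1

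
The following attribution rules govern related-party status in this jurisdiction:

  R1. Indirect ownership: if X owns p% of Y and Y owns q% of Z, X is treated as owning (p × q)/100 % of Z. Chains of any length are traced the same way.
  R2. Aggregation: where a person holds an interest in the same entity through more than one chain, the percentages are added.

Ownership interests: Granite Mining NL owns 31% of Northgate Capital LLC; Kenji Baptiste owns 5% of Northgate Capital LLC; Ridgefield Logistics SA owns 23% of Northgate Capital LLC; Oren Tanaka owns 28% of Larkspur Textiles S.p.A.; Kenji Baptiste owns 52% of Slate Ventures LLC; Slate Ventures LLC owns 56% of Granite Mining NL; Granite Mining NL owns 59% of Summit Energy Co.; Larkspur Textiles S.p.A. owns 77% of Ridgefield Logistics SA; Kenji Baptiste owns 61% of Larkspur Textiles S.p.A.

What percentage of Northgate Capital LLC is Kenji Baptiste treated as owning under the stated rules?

Chain via Larkspur Textiles S.p.A. → Ridgefield Logistics SA (R1): 61% × 77% × 23% = 10.8031% of Northgate Capital LLC.
Chain via Slate Ventures LLC → Granite Mining NL (R1): 52% × 56% × 31% = 9.0272% of Northgate Capital LLC.
Direct interest in Northgate Capital LLC: 5%.
Aggregating (R2): 10.8031% + 9.0272% + 5% = 24.8303%.

24.8303%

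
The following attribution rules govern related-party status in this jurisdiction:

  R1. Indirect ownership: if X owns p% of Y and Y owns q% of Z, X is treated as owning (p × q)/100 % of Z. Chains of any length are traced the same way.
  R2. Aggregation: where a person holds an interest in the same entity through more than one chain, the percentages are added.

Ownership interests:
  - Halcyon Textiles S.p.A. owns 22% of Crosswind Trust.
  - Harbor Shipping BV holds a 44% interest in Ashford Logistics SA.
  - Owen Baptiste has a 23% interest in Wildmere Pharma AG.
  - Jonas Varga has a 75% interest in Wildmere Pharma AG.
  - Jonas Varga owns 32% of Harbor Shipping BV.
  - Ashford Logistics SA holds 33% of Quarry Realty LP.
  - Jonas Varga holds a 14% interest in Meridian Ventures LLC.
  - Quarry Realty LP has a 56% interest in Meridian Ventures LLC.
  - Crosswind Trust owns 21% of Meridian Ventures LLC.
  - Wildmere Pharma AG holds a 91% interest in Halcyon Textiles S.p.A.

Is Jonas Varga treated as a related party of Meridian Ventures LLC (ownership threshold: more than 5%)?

Yes

Chain via Harbor Shipping BV → Ashford Logistics SA → Quarry Realty LP (R1): 32% × 44% × 33% × 56% = 2.601984% of Meridian Ventures LLC.
Chain via Wildmere Pharma AG → Halcyon Textiles S.p.A. → Crosswind Trust (R1): 75% × 91% × 22% × 21% = 3.15315% of Meridian Ventures LLC.
Direct interest in Meridian Ventures LLC: 14%.
Aggregating (R2): 2.601984% + 3.15315% + 14% = 19.755134%.
19.755134% exceeds the 5% threshold, so Jonas is a related party to Meridian Ventures LLC.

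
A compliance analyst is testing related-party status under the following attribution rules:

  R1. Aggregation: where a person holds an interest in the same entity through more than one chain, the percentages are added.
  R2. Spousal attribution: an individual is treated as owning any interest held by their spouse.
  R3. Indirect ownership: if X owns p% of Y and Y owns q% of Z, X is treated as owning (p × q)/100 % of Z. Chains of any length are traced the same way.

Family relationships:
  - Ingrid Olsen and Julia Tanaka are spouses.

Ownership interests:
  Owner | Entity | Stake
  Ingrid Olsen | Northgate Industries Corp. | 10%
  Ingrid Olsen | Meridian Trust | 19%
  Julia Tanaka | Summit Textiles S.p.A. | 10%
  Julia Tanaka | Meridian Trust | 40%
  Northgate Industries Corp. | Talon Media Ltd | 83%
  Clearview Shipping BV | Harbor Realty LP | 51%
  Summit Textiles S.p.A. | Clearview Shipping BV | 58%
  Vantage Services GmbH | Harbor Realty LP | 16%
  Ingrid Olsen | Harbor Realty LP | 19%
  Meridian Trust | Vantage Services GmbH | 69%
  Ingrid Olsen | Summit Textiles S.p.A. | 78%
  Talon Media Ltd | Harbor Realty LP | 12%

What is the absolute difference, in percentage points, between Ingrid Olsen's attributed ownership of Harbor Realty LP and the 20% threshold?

By spousal attribution (R2), Ingrid Olsen is treated as also owning Julia Tanaka's interest in Meridian Trust, giving 19% + 40% = 59%.
By spousal attribution (R2), Ingrid Olsen is treated as also owning Julia Tanaka's interest in Summit Textiles S.p.A, giving 78% + 10% = 88%.
Chain via Northgate Industries Corp. → Talon Media Ltd (R3): 10% × 83% × 12% = 0.996% of Harbor Realty LP.
Chain via Meridian Trust → Vantage Services GmbH (R3): 59% × 69% × 16% = 6.5136% of Harbor Realty LP.
Chain via Summit Textiles S.p.A. → Clearview Shipping BV (R3): 88% × 58% × 51% = 26.0304% of Harbor Realty LP.
Direct interest in Harbor Realty LP: 19%.
Aggregating (R1): 0.996% + 6.5136% + 26.0304% + 19% = 52.54%.
52.54% exceeds the 20% threshold by 32.54 percentage points.

32.54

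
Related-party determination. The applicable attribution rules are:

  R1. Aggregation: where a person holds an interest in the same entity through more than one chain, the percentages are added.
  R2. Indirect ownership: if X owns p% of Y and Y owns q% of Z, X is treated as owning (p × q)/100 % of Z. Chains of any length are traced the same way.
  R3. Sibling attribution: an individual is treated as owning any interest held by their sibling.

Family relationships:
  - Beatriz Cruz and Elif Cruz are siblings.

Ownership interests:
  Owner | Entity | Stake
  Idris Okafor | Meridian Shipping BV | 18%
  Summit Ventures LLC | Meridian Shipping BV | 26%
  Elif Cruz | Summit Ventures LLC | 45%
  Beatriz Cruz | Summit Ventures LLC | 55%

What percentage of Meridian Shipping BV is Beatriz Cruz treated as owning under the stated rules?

By sibling attribution (R3), Beatriz Cruz is treated as also owning Elif Cruz's interest in Summit Ventures LLC, giving 55% + 45% = 100%.
Chain via Summit Ventures LLC (R2): 100% × 26% = 26% of Meridian Shipping BV.

26%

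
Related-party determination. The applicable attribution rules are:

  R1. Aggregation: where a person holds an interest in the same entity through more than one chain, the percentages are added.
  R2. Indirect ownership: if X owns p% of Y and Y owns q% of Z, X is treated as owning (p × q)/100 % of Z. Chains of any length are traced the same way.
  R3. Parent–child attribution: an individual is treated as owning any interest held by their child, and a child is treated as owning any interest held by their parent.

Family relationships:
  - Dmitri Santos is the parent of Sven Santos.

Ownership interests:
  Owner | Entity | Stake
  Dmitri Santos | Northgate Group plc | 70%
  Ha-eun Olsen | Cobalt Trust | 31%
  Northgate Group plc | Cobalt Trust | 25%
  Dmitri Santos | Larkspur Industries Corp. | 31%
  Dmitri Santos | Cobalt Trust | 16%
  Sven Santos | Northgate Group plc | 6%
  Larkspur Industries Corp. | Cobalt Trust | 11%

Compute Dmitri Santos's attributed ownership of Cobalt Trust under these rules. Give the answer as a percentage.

By parent–child attribution (R3), Dmitri Santos is treated as also owning Sven Santos's interest in Northgate Group plc, giving 70% + 6% = 76%.
Chain via Larkspur Industries Corp. (R2): 31% × 11% = 3.41% of Cobalt Trust.
Chain via Northgate Group plc (R2): 76% × 25% = 19% of Cobalt Trust.
Direct interest in Cobalt Trust: 16%.
Aggregating (R1): 3.41% + 19% + 16% = 38.41%.

38.41%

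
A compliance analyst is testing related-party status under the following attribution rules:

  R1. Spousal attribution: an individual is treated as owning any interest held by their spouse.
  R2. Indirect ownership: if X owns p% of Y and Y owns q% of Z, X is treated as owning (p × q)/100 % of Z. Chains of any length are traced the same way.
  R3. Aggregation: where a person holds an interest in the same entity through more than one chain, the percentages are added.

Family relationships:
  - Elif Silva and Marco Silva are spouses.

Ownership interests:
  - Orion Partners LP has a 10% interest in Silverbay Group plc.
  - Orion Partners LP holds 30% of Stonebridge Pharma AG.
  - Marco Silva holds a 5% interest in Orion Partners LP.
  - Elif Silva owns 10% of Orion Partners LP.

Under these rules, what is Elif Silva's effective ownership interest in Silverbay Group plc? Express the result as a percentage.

By spousal attribution (R1), Elif Silva is treated as also owning Marco Silva's interest in Orion Partners LP, giving 10% + 5% = 15%.
Chain via Orion Partners LP (R2): 15% × 10% = 1.5% of Silverbay Group plc.

1.5%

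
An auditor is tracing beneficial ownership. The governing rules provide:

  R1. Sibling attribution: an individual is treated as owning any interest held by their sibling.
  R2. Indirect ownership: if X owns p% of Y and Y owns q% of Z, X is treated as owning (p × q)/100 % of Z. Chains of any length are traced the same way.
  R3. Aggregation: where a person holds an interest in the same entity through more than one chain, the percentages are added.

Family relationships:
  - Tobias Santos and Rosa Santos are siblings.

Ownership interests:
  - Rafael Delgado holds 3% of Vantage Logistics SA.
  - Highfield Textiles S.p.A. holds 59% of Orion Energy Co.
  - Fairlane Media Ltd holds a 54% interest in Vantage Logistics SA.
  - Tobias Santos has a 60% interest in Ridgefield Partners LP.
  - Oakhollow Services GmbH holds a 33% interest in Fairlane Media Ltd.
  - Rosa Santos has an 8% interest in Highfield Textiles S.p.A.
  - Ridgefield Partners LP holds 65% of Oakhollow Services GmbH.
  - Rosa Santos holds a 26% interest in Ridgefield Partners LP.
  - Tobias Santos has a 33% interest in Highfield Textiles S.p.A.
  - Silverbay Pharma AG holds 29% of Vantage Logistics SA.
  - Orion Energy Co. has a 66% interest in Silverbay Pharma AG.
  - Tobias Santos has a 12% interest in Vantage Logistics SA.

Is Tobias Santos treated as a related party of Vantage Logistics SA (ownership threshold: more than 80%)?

No

By sibling attribution (R1), Tobias Santos is treated as also owning Rosa Santos's interest in Highfield Textiles S.p.A, giving 33% + 8% = 41%.
By sibling attribution (R1), Tobias Santos is treated as also owning Rosa Santos's interest in Ridgefield Partners LP, giving 60% + 26% = 86%.
Chain via Highfield Textiles S.p.A. → Orion Energy Co. → Silverbay Pharma AG (R2): 41% × 59% × 66% × 29% = 4.629966% of Vantage Logistics SA.
Chain via Ridgefield Partners LP → Oakhollow Services GmbH → Fairlane Media Ltd (R2): 86% × 65% × 33% × 54% = 9.96138% of Vantage Logistics SA.
Direct interest in Vantage Logistics SA: 12%.
Aggregating (R3): 4.629966% + 9.96138% + 12% = 26.591346%.
26.591346% does not exceed the 80% threshold, so Tobias is not a related party to Vantage Logistics SA.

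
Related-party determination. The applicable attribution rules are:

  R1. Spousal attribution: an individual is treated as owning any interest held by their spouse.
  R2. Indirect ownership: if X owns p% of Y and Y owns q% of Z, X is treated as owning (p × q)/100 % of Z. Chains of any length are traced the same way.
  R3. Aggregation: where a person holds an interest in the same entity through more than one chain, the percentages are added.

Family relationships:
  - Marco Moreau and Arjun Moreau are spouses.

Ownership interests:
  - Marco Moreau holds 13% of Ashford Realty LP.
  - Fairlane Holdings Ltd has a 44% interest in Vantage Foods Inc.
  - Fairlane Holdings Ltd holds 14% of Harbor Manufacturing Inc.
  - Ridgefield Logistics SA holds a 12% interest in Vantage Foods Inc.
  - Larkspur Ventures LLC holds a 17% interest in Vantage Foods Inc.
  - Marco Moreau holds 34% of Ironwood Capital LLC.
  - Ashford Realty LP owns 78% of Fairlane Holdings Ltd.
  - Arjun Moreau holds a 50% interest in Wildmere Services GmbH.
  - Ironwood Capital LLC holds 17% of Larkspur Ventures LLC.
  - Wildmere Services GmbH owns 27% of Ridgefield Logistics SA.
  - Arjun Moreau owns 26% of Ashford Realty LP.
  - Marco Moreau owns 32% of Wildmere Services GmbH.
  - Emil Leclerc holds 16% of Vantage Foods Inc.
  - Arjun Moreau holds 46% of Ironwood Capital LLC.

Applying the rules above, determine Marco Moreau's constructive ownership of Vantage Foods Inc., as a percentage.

By spousal attribution (R1), Marco Moreau is treated as also owning Arjun Moreau's interest in Wildmere Services GmbH, giving 32% + 50% = 82%.
By spousal attribution (R1), Marco Moreau is treated as also owning Arjun Moreau's interest in Ironwood Capital LLC, giving 34% + 46% = 80%.
By spousal attribution (R1), Marco Moreau is treated as also owning Arjun Moreau's interest in Ashford Realty LP, giving 13% + 26% = 39%.
Chain via Wildmere Services GmbH → Ridgefield Logistics SA (R2): 82% × 27% × 12% = 2.6568% of Vantage Foods Inc.
Chain via Ironwood Capital LLC → Larkspur Ventures LLC (R2): 80% × 17% × 17% = 2.312% of Vantage Foods Inc.
Chain via Ashford Realty LP → Fairlane Holdings Ltd (R2): 39% × 78% × 44% = 13.3848% of Vantage Foods Inc.
Aggregating (R3): 2.6568% + 2.312% + 13.3848% = 18.3536%.

18.3536%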